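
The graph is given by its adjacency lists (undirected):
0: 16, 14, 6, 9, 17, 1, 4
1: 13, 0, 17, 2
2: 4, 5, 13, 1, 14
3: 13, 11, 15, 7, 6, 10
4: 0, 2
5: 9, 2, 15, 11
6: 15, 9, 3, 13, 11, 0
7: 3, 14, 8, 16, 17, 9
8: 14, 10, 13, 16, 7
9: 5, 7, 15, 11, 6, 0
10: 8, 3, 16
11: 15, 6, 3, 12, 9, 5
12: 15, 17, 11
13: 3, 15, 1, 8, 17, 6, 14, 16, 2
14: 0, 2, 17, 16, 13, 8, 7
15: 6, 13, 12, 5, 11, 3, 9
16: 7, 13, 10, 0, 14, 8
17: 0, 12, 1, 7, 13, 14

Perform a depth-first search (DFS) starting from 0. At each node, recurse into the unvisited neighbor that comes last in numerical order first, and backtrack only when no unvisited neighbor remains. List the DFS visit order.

0 -> 17 -> 14 -> 16 -> 13 -> 15 -> 12 -> 11 -> 9 -> 7 -> 8 -> 10 -> 3 -> 6 -> 5 -> 2 -> 4 -> 1

Visit 0
0 → 17
17 → 14
14 → 16
16 → 13
13 → 15
15 → 12
12 → 11
11 → 9
9 → 7
7 → 8
8 → 10
10 → 3
3 → 6
9 → 5
5 → 2
2 → 4
2 → 1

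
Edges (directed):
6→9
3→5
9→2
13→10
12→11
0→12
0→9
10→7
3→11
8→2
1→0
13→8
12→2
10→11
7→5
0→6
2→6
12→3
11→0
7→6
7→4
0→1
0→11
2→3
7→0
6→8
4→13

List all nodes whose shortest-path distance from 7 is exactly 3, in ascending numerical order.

2, 3, 10

Level 0: 7
Level 1: 0, 4, 5, 6
Level 2: 1, 8, 9, 11, 12, 13
Level 3: 2, 3, 10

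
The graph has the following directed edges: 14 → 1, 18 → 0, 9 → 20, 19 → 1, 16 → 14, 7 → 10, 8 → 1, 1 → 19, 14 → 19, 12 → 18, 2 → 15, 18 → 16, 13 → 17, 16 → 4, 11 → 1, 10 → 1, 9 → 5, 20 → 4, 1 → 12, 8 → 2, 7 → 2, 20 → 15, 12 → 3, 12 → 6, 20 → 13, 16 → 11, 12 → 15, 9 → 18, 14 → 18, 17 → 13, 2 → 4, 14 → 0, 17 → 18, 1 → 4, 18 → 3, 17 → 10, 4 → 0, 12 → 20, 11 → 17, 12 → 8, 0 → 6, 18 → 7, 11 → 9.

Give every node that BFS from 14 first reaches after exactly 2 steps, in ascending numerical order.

Level 0: 14
Level 1: 0, 1, 18, 19
Level 2: 3, 4, 6, 7, 12, 16
Level 3: 2, 8, 10, 11, 15, 20
Level 4: 9, 13, 17
Level 5: 5

3, 4, 6, 7, 12, 16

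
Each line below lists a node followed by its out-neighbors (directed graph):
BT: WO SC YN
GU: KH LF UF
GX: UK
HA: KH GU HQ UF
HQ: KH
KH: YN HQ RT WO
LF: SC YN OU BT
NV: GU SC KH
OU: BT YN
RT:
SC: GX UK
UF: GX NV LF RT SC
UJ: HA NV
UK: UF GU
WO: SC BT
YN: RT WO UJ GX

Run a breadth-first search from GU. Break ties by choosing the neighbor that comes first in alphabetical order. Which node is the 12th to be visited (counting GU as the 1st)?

GX

Visit GU; enqueue KH, LF, UF → queue [KH, LF, UF]
Visit KH; enqueue HQ, RT, WO, YN → queue [LF, UF, HQ, RT, WO, YN]
Visit LF; enqueue BT, OU, SC → queue [UF, HQ, RT, WO, YN, BT, OU, SC]
Visit UF; enqueue GX, NV → queue [HQ, RT, WO, YN, BT, OU, SC, GX, NV]
Visit HQ → queue [RT, WO, YN, BT, OU, SC, GX, NV]
Visit RT → queue [WO, YN, BT, OU, SC, GX, NV]
Visit WO → queue [YN, BT, OU, SC, GX, NV]
Visit YN; enqueue UJ → queue [BT, OU, SC, GX, NV, UJ]
Visit BT → queue [OU, SC, GX, NV, UJ]
Visit OU → queue [SC, GX, NV, UJ]
Visit SC; enqueue UK → queue [GX, NV, UJ, UK]
Visit GX → queue [NV, UJ, UK]
Visit NV → queue [UJ, UK]
Visit UJ; enqueue HA → queue [UK, HA]
Visit UK → queue [HA]
Visit HA → queue []

Visit order: GU, KH, LF, UF, HQ, RT, WO, YN, BT, OU, SC, GX, NV, UJ, UK, HA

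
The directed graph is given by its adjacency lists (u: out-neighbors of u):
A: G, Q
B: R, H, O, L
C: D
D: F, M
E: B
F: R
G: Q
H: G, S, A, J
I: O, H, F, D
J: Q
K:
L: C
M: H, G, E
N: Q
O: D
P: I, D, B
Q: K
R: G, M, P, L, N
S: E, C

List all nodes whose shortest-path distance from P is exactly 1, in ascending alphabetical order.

B, D, I

Level 0: P
Level 1: B, D, I
Level 2: F, H, L, M, O, R
Level 3: A, C, E, G, J, N, S
Level 4: Q
Level 5: K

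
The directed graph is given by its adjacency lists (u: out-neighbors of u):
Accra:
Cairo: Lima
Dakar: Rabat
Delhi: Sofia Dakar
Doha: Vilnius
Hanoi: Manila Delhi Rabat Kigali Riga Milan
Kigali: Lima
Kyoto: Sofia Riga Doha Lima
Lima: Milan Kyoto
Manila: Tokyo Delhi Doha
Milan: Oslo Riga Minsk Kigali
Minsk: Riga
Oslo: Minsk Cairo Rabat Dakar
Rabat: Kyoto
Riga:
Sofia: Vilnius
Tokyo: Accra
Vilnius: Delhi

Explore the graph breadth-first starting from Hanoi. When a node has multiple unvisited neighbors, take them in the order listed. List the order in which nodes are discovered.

Hanoi → Manila → Delhi → Rabat → Kigali → Riga → Milan → Tokyo → Doha → Sofia → Dakar → Kyoto → Lima → Oslo → Minsk → Accra → Vilnius → Cairo

Visit Hanoi; enqueue Manila, Delhi, Rabat, Kigali, Riga, Milan → queue [Manila, Delhi, Rabat, Kigali, Riga, Milan]
Visit Manila; enqueue Tokyo, Doha → queue [Delhi, Rabat, Kigali, Riga, Milan, Tokyo, Doha]
Visit Delhi; enqueue Sofia, Dakar → queue [Rabat, Kigali, Riga, Milan, Tokyo, Doha, Sofia, Dakar]
Visit Rabat; enqueue Kyoto → queue [Kigali, Riga, Milan, Tokyo, Doha, Sofia, Dakar, Kyoto]
Visit Kigali; enqueue Lima → queue [Riga, Milan, Tokyo, Doha, Sofia, Dakar, Kyoto, Lima]
Visit Riga → queue [Milan, Tokyo, Doha, Sofia, Dakar, Kyoto, Lima]
Visit Milan; enqueue Oslo, Minsk → queue [Tokyo, Doha, Sofia, Dakar, Kyoto, Lima, Oslo, Minsk]
Visit Tokyo; enqueue Accra → queue [Doha, Sofia, Dakar, Kyoto, Lima, Oslo, Minsk, Accra]
Visit Doha; enqueue Vilnius → queue [Sofia, Dakar, Kyoto, Lima, Oslo, Minsk, Accra, Vilnius]
Visit Sofia → queue [Dakar, Kyoto, Lima, Oslo, Minsk, Accra, Vilnius]
Visit Dakar → queue [Kyoto, Lima, Oslo, Minsk, Accra, Vilnius]
Visit Kyoto → queue [Lima, Oslo, Minsk, Accra, Vilnius]
Visit Lima → queue [Oslo, Minsk, Accra, Vilnius]
Visit Oslo; enqueue Cairo → queue [Minsk, Accra, Vilnius, Cairo]
Visit Minsk → queue [Accra, Vilnius, Cairo]
Visit Accra → queue [Vilnius, Cairo]
Visit Vilnius → queue [Cairo]
Visit Cairo → queue []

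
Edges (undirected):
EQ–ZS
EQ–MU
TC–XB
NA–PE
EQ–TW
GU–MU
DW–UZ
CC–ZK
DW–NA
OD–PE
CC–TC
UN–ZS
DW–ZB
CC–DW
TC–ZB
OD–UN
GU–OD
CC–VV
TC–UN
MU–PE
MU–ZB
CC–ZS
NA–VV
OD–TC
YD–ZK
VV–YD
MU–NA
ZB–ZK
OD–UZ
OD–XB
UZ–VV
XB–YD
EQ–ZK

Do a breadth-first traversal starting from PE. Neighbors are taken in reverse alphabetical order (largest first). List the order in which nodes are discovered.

PE, OD, NA, MU, XB, UZ, UN, TC, GU, VV, DW, ZB, EQ, YD, ZS, CC, ZK, TW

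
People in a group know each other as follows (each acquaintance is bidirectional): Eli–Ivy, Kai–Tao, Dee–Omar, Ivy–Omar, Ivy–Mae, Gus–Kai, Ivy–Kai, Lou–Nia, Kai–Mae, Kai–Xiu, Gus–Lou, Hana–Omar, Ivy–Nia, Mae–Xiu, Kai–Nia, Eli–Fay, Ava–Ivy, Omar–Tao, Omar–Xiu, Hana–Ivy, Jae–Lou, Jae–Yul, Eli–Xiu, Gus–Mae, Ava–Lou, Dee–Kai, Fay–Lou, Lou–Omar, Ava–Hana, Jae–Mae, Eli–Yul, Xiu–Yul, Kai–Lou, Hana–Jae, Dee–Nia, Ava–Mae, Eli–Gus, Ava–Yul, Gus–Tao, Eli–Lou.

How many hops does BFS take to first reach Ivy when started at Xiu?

2

Level 0: Xiu
Level 1: Eli, Kai, Mae, Omar, Yul
Level 2: Ava, Dee, Fay, Gus, Hana, Ivy, Jae, Lou, Nia, Tao
Ivy first appears at level 2.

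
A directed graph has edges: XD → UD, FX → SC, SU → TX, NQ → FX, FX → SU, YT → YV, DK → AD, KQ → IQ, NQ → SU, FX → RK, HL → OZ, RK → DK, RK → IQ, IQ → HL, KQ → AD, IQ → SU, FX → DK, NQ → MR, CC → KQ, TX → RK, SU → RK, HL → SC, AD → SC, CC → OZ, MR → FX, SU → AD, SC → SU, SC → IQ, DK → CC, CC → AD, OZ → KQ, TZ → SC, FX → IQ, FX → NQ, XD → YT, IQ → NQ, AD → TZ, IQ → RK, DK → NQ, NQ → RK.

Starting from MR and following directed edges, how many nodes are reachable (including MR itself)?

15

BFS from MR visits: MR, FX, SU, SC, RK, NQ, IQ, DK, TX, AD, HL, CC, TZ, OZ, KQ
Reachable nodes: 15 of 19 total.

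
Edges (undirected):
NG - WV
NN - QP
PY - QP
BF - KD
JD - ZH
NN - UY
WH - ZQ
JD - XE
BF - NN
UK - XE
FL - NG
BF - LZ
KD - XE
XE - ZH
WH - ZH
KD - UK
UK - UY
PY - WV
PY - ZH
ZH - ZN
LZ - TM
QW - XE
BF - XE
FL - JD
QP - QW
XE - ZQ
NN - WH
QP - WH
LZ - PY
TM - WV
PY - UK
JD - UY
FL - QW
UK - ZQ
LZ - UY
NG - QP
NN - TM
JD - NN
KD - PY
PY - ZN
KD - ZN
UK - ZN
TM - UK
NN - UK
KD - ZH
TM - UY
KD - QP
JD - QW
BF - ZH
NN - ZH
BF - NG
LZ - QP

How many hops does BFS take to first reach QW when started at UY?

Level 0: UY
Level 1: JD, LZ, NN, TM, UK
Level 2: BF, FL, KD, PY, QP, QW, WH, WV, XE, ZH, ZN, ZQ
Level 3: NG
QW first appears at level 2.

2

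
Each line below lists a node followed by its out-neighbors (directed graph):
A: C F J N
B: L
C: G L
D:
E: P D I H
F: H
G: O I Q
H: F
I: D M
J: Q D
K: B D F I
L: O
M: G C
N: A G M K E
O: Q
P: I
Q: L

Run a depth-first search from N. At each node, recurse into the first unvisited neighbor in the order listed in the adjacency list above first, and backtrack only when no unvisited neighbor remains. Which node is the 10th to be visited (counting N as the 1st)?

M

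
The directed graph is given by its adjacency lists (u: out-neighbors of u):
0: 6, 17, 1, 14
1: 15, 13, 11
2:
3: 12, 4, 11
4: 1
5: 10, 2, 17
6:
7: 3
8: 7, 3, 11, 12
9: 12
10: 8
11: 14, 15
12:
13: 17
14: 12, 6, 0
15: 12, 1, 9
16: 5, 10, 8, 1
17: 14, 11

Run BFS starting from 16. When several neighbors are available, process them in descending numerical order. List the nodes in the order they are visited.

16, 10, 8, 5, 1, 12, 11, 7, 3, 17, 2, 15, 13, 14, 4, 9, 6, 0

Visit 16; enqueue 10, 8, 5, 1 → queue [10, 8, 5, 1]
Visit 10 → queue [8, 5, 1]
Visit 8; enqueue 12, 11, 7, 3 → queue [5, 1, 12, 11, 7, 3]
Visit 5; enqueue 17, 2 → queue [1, 12, 11, 7, 3, 17, 2]
Visit 1; enqueue 15, 13 → queue [12, 11, 7, 3, 17, 2, 15, 13]
Visit 12 → queue [11, 7, 3, 17, 2, 15, 13]
Visit 11; enqueue 14 → queue [7, 3, 17, 2, 15, 13, 14]
Visit 7 → queue [3, 17, 2, 15, 13, 14]
Visit 3; enqueue 4 → queue [17, 2, 15, 13, 14, 4]
Visit 17 → queue [2, 15, 13, 14, 4]
Visit 2 → queue [15, 13, 14, 4]
Visit 15; enqueue 9 → queue [13, 14, 4, 9]
Visit 13 → queue [14, 4, 9]
Visit 14; enqueue 6, 0 → queue [4, 9, 6, 0]
Visit 4 → queue [9, 6, 0]
Visit 9 → queue [6, 0]
Visit 6 → queue [0]
Visit 0 → queue []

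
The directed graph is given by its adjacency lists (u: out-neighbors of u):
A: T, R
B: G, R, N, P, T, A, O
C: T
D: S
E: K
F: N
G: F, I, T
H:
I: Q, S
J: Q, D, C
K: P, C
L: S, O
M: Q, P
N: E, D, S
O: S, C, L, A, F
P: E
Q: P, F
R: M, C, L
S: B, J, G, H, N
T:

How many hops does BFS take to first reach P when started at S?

2

Level 0: S
Level 1: B, G, H, J, N
Level 2: A, C, D, E, F, I, O, P, Q, R, T
Level 3: K, L, M
P first appears at level 2.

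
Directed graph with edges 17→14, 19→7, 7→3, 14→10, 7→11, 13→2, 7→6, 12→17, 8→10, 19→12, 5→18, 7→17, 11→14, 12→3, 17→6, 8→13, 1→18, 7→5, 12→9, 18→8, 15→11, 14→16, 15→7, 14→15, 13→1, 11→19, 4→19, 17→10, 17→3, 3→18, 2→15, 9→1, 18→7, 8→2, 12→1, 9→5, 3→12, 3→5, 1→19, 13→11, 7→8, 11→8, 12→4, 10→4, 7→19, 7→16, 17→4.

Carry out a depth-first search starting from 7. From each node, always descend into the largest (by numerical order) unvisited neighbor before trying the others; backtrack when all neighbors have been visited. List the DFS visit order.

7, 19, 12, 17, 14, 16, 15, 11, 8, 13, 2, 1, 18, 10, 4, 6, 3, 5, 9

Visit 7
7 → 19
19 → 12
12 → 17
17 → 14
14 → 16
14 → 15
15 → 11
11 → 8
8 → 13
13 → 2
13 → 1
1 → 18
8 → 10
10 → 4
17 → 6
17 → 3
3 → 5
12 → 9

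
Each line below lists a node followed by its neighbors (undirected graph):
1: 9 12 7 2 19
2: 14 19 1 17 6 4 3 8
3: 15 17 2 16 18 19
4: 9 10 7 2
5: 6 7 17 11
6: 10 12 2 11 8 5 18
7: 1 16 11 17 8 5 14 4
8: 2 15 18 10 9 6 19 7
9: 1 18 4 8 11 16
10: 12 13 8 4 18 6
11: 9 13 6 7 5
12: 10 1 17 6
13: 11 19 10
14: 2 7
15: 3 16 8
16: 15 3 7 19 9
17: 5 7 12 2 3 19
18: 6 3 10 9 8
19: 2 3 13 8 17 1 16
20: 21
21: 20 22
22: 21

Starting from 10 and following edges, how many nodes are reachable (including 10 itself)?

19

BFS from 10 visits: 10, 4, 6, 8, 12, 13, 18, 2, 7, 9, 5, 11, 15, 19, 1, 17, 3, 14, 16
Reachable nodes: 19 of 22 total.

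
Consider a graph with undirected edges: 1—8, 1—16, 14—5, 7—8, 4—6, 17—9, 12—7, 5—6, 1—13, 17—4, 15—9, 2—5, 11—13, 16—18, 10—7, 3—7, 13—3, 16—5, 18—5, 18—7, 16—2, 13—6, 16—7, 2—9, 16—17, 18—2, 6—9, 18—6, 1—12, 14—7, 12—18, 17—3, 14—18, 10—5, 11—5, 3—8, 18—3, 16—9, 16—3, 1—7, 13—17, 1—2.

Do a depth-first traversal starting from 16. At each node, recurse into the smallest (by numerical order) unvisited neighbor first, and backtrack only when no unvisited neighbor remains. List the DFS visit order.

Visit 16
16 → 1
1 → 2
2 → 5
5 → 6
6 → 4
4 → 17
17 → 3
3 → 7
7 → 8
7 → 10
7 → 12
12 → 18
18 → 14
3 → 13
13 → 11
17 → 9
9 → 15

16 → 1 → 2 → 5 → 6 → 4 → 17 → 3 → 7 → 8 → 10 → 12 → 18 → 14 → 13 → 11 → 9 → 15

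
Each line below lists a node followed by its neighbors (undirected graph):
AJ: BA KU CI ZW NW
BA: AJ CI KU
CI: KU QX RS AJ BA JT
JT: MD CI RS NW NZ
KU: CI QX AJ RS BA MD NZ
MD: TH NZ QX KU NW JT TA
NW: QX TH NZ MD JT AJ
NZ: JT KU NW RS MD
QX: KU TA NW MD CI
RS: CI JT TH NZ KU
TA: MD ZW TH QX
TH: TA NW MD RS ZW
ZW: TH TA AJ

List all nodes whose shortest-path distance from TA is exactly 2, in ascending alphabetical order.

Level 0: TA
Level 1: MD, QX, TH, ZW
Level 2: AJ, CI, JT, KU, NW, NZ, RS
Level 3: BA

AJ, CI, JT, KU, NW, NZ, RS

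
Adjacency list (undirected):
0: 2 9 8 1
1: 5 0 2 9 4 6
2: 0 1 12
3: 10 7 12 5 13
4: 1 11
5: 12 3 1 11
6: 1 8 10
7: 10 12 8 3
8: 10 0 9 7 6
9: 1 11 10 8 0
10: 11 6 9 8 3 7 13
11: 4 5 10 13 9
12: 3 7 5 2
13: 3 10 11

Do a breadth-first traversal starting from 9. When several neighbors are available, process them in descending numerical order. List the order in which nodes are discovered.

Visit 9; enqueue 11, 10, 8, 1, 0 → queue [11, 10, 8, 1, 0]
Visit 11; enqueue 13, 5, 4 → queue [10, 8, 1, 0, 13, 5, 4]
Visit 10; enqueue 7, 6, 3 → queue [8, 1, 0, 13, 5, 4, 7, 6, 3]
Visit 8 → queue [1, 0, 13, 5, 4, 7, 6, 3]
Visit 1; enqueue 2 → queue [0, 13, 5, 4, 7, 6, 3, 2]
Visit 0 → queue [13, 5, 4, 7, 6, 3, 2]
Visit 13 → queue [5, 4, 7, 6, 3, 2]
Visit 5; enqueue 12 → queue [4, 7, 6, 3, 2, 12]
Visit 4 → queue [7, 6, 3, 2, 12]
Visit 7 → queue [6, 3, 2, 12]
Visit 6 → queue [3, 2, 12]
Visit 3 → queue [2, 12]
Visit 2 → queue [12]
Visit 12 → queue []

9 -> 11 -> 10 -> 8 -> 1 -> 0 -> 13 -> 5 -> 4 -> 7 -> 6 -> 3 -> 2 -> 12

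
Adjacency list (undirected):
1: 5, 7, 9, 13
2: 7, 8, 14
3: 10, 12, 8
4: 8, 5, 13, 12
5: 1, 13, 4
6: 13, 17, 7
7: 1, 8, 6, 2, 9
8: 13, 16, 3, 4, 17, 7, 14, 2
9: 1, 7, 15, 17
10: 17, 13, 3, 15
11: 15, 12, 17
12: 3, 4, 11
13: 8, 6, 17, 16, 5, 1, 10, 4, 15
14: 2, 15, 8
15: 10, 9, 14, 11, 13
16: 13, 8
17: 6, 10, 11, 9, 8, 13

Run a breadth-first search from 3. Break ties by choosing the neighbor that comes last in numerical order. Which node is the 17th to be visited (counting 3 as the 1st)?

1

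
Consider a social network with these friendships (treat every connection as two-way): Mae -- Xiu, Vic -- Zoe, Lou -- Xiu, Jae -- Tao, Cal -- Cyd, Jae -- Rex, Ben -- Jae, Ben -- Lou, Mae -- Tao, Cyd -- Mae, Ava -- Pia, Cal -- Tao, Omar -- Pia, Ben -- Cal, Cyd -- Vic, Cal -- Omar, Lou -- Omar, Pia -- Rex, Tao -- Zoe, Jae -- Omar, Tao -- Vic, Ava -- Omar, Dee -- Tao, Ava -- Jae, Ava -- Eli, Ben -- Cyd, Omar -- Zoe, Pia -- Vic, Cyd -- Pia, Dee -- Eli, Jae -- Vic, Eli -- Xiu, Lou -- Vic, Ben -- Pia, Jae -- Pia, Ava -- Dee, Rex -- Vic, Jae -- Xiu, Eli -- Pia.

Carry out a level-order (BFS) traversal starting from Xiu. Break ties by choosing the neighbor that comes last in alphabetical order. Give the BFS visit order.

Xiu, Mae, Lou, Jae, Eli, Tao, Cyd, Vic, Omar, Ben, Rex, Pia, Ava, Dee, Zoe, Cal

Visit Xiu; enqueue Mae, Lou, Jae, Eli → queue [Mae, Lou, Jae, Eli]
Visit Mae; enqueue Tao, Cyd → queue [Lou, Jae, Eli, Tao, Cyd]
Visit Lou; enqueue Vic, Omar, Ben → queue [Jae, Eli, Tao, Cyd, Vic, Omar, Ben]
Visit Jae; enqueue Rex, Pia, Ava → queue [Eli, Tao, Cyd, Vic, Omar, Ben, Rex, Pia, Ava]
Visit Eli; enqueue Dee → queue [Tao, Cyd, Vic, Omar, Ben, Rex, Pia, Ava, Dee]
Visit Tao; enqueue Zoe, Cal → queue [Cyd, Vic, Omar, Ben, Rex, Pia, Ava, Dee, Zoe, Cal]
Visit Cyd → queue [Vic, Omar, Ben, Rex, Pia, Ava, Dee, Zoe, Cal]
Visit Vic → queue [Omar, Ben, Rex, Pia, Ava, Dee, Zoe, Cal]
Visit Omar → queue [Ben, Rex, Pia, Ava, Dee, Zoe, Cal]
Visit Ben → queue [Rex, Pia, Ava, Dee, Zoe, Cal]
Visit Rex → queue [Pia, Ava, Dee, Zoe, Cal]
Visit Pia → queue [Ava, Dee, Zoe, Cal]
Visit Ava → queue [Dee, Zoe, Cal]
Visit Dee → queue [Zoe, Cal]
Visit Zoe → queue [Cal]
Visit Cal → queue []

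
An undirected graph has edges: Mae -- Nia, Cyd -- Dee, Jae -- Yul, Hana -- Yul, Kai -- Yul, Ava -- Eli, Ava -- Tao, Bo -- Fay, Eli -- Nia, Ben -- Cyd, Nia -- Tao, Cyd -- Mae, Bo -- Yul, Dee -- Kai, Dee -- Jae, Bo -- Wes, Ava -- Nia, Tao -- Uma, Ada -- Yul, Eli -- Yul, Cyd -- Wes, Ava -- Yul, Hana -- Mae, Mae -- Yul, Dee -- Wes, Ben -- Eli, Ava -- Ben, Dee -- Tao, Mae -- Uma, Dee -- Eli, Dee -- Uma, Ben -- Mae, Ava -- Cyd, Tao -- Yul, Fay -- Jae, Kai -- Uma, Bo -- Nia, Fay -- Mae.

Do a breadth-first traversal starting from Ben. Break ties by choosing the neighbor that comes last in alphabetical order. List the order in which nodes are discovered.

Ben, Mae, Eli, Cyd, Ava, Yul, Uma, Nia, Hana, Fay, Dee, Wes, Tao, Kai, Jae, Bo, Ada

Visit Ben; enqueue Mae, Eli, Cyd, Ava → queue [Mae, Eli, Cyd, Ava]
Visit Mae; enqueue Yul, Uma, Nia, Hana, Fay → queue [Eli, Cyd, Ava, Yul, Uma, Nia, Hana, Fay]
Visit Eli; enqueue Dee → queue [Cyd, Ava, Yul, Uma, Nia, Hana, Fay, Dee]
Visit Cyd; enqueue Wes → queue [Ava, Yul, Uma, Nia, Hana, Fay, Dee, Wes]
Visit Ava; enqueue Tao → queue [Yul, Uma, Nia, Hana, Fay, Dee, Wes, Tao]
Visit Yul; enqueue Kai, Jae, Bo, Ada → queue [Uma, Nia, Hana, Fay, Dee, Wes, Tao, Kai, Jae, Bo, Ada]
Visit Uma → queue [Nia, Hana, Fay, Dee, Wes, Tao, Kai, Jae, Bo, Ada]
Visit Nia → queue [Hana, Fay, Dee, Wes, Tao, Kai, Jae, Bo, Ada]
Visit Hana → queue [Fay, Dee, Wes, Tao, Kai, Jae, Bo, Ada]
Visit Fay → queue [Dee, Wes, Tao, Kai, Jae, Bo, Ada]
Visit Dee → queue [Wes, Tao, Kai, Jae, Bo, Ada]
Visit Wes → queue [Tao, Kai, Jae, Bo, Ada]
Visit Tao → queue [Kai, Jae, Bo, Ada]
Visit Kai → queue [Jae, Bo, Ada]
Visit Jae → queue [Bo, Ada]
Visit Bo → queue [Ada]
Visit Ada → queue []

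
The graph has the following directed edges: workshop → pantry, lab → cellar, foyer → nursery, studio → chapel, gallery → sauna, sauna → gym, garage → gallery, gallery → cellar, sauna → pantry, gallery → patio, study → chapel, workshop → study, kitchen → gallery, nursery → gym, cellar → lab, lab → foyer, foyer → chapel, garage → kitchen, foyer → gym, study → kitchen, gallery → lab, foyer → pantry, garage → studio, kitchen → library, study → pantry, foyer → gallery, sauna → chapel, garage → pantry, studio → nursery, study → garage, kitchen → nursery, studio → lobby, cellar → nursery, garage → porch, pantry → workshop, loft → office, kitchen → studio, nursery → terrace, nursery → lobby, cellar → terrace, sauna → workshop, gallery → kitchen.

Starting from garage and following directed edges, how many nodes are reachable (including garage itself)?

19

BFS from garage visits: garage, studio, porch, pantry, kitchen, gallery, nursery, lobby, chapel, workshop, library, sauna, patio, lab, cellar, terrace, gym, study, foyer
Reachable nodes: 19 of 21 total.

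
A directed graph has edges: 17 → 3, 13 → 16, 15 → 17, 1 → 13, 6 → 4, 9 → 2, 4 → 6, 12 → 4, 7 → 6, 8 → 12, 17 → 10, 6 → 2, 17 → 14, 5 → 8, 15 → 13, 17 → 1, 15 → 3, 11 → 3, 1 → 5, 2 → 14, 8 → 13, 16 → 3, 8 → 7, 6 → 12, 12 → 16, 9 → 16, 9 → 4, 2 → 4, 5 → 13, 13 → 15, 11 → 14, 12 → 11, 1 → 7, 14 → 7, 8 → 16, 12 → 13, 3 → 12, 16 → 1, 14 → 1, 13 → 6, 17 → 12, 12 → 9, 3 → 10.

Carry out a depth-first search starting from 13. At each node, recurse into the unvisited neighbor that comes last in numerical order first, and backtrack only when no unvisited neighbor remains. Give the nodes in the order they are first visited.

13, 16, 3, 12, 11, 14, 7, 6, 4, 2, 1, 5, 8, 9, 10, 15, 17

Visit 13
13 → 16
16 → 3
3 → 12
12 → 11
11 → 14
14 → 7
7 → 6
6 → 4
6 → 2
14 → 1
1 → 5
5 → 8
12 → 9
3 → 10
13 → 15
15 → 17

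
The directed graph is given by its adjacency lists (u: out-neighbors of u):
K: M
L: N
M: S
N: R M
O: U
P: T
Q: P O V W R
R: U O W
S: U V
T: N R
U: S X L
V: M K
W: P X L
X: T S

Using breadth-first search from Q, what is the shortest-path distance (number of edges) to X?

2

Level 0: Q
Level 1: O, P, R, V, W
Level 2: K, L, M, T, U, X
Level 3: N, S
X first appears at level 2.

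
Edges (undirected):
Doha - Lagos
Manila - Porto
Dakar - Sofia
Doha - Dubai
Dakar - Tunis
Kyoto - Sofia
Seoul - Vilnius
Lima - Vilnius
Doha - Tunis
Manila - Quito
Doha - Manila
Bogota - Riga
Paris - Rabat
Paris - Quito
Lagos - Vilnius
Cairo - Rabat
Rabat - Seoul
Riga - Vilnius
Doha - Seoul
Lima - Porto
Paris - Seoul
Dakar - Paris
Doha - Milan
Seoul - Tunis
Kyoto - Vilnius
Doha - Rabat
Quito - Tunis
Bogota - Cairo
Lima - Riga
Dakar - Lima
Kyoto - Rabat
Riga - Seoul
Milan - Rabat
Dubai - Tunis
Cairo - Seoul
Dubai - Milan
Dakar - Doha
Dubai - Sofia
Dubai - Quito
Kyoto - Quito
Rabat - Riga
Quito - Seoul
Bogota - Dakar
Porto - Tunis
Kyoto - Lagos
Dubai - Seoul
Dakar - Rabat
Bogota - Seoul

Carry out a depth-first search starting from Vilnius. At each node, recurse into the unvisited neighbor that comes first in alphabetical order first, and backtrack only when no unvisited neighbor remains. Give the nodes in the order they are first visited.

Visit Vilnius
Vilnius → Kyoto
Kyoto → Lagos
Lagos → Doha
Doha → Dakar
Dakar → Bogota
Bogota → Cairo
Cairo → Rabat
Rabat → Milan
Milan → Dubai
Dubai → Quito
Quito → Manila
Manila → Porto
Porto → Lima
Lima → Riga
Riga → Seoul
Seoul → Paris
Seoul → Tunis
Dubai → Sofia

Vilnius Kyoto Lagos Doha Dakar Bogota Cairo Rabat Milan Dubai Quito Manila Porto Lima Riga Seoul Paris Tunis Sofia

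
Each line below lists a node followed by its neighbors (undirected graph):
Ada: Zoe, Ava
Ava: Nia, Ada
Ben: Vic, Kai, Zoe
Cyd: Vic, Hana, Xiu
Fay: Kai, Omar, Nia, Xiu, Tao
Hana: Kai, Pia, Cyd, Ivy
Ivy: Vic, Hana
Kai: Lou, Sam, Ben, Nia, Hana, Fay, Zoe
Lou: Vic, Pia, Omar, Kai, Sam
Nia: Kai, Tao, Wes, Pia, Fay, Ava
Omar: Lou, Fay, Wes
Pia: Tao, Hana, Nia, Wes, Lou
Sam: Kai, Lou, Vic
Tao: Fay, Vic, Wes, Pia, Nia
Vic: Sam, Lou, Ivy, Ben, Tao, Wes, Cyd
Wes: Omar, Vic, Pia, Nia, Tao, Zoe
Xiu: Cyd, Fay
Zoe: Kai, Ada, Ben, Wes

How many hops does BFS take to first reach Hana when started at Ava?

Level 0: Ava
Level 1: Ada, Nia
Level 2: Fay, Kai, Pia, Tao, Wes, Zoe
Level 3: Ben, Hana, Lou, Omar, Sam, Vic, Xiu
Level 4: Cyd, Ivy
Hana first appears at level 3.

3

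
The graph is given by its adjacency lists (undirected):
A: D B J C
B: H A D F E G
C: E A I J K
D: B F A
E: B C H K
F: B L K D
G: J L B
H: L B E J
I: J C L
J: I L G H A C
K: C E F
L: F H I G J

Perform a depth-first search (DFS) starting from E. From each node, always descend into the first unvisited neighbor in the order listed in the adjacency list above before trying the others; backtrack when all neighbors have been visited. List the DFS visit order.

E, B, H, L, F, K, C, A, D, J, I, G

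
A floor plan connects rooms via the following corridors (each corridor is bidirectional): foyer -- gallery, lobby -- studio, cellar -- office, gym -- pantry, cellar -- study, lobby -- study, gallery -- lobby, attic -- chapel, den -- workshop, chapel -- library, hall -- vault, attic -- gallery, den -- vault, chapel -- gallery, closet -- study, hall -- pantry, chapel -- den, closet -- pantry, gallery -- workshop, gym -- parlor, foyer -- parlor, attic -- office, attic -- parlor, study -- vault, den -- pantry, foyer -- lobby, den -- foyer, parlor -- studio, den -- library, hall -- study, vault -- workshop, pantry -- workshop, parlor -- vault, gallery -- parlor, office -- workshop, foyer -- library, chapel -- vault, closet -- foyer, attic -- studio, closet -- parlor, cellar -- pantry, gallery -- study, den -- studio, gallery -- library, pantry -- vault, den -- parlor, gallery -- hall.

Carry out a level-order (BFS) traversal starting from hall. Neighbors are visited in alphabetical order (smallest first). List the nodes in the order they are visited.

Visit hall; enqueue gallery, pantry, study, vault → queue [gallery, pantry, study, vault]
Visit gallery; enqueue attic, chapel, foyer, library, lobby, parlor, workshop → queue [pantry, study, vault, attic, chapel, foyer, library, lobby, parlor, workshop]
Visit pantry; enqueue cellar, closet, den, gym → queue [study, vault, attic, chapel, foyer, library, lobby, parlor, workshop, cellar, closet, den, gym]
Visit study → queue [vault, attic, chapel, foyer, library, lobby, parlor, workshop, cellar, closet, den, gym]
Visit vault → queue [attic, chapel, foyer, library, lobby, parlor, workshop, cellar, closet, den, gym]
Visit attic; enqueue office, studio → queue [chapel, foyer, library, lobby, parlor, workshop, cellar, closet, den, gym, office, studio]
Visit chapel → queue [foyer, library, lobby, parlor, workshop, cellar, closet, den, gym, office, studio]
Visit foyer → queue [library, lobby, parlor, workshop, cellar, closet, den, gym, office, studio]
Visit library → queue [lobby, parlor, workshop, cellar, closet, den, gym, office, studio]
Visit lobby → queue [parlor, workshop, cellar, closet, den, gym, office, studio]
Visit parlor → queue [workshop, cellar, closet, den, gym, office, studio]
Visit workshop → queue [cellar, closet, den, gym, office, studio]
Visit cellar → queue [closet, den, gym, office, studio]
Visit closet → queue [den, gym, office, studio]
Visit den → queue [gym, office, studio]
Visit gym → queue [office, studio]
Visit office → queue [studio]
Visit studio → queue []

hall, gallery, pantry, study, vault, attic, chapel, foyer, library, lobby, parlor, workshop, cellar, closet, den, gym, office, studio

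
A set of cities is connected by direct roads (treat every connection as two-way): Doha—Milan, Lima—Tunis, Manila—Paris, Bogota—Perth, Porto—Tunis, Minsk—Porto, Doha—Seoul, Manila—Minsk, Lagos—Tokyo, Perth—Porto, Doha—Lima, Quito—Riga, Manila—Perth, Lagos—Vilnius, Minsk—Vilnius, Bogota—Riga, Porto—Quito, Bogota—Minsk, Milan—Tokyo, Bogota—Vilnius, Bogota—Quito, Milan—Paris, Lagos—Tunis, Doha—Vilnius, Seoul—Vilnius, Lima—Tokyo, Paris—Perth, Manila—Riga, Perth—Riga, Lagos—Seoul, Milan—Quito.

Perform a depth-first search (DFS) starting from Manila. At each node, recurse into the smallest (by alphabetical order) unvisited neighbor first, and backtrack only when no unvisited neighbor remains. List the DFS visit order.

Manila → Minsk → Bogota → Perth → Paris → Milan → Doha → Lima → Tokyo → Lagos → Seoul → Vilnius → Tunis → Porto → Quito → Riga

Visit Manila
Manila → Minsk
Minsk → Bogota
Bogota → Perth
Perth → Paris
Paris → Milan
Milan → Doha
Doha → Lima
Lima → Tokyo
Tokyo → Lagos
Lagos → Seoul
Seoul → Vilnius
Lagos → Tunis
Tunis → Porto
Porto → Quito
Quito → Riga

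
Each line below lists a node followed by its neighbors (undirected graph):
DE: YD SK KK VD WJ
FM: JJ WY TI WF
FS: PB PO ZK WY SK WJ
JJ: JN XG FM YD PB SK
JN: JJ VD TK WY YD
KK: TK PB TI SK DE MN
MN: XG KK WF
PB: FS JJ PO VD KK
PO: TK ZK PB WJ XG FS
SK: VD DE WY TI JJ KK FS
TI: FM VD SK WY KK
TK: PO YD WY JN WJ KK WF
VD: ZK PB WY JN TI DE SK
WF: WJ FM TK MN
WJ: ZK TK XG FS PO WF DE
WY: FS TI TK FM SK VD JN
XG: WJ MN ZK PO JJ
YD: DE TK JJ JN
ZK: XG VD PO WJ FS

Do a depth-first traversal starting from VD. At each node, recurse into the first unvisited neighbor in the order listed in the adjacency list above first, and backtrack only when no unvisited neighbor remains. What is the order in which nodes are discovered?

VD ZK XG WJ TK PO PB FS WY TI FM JJ JN YD DE SK KK MN WF

Visit VD
VD → ZK
ZK → XG
XG → WJ
WJ → TK
TK → PO
PO → PB
PB → FS
FS → WY
WY → TI
TI → FM
FM → JJ
JJ → JN
JN → YD
YD → DE
DE → SK
SK → KK
KK → MN
MN → WF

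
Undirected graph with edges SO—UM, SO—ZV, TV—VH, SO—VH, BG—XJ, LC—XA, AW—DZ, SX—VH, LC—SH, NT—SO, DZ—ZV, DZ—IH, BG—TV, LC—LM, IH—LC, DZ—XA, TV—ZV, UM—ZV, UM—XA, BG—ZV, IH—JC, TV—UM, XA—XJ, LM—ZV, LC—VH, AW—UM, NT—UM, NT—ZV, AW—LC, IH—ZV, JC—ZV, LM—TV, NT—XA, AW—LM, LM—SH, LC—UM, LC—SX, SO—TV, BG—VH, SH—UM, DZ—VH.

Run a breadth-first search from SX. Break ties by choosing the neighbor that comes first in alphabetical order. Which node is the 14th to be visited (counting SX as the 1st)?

Visit SX; enqueue LC, VH → queue [LC, VH]
Visit LC; enqueue AW, IH, LM, SH, UM, XA → queue [VH, AW, IH, LM, SH, UM, XA]
Visit VH; enqueue BG, DZ, SO, TV → queue [AW, IH, LM, SH, UM, XA, BG, DZ, SO, TV]
Visit AW → queue [IH, LM, SH, UM, XA, BG, DZ, SO, TV]
Visit IH; enqueue JC, ZV → queue [LM, SH, UM, XA, BG, DZ, SO, TV, JC, ZV]
Visit LM → queue [SH, UM, XA, BG, DZ, SO, TV, JC, ZV]
Visit SH → queue [UM, XA, BG, DZ, SO, TV, JC, ZV]
Visit UM; enqueue NT → queue [XA, BG, DZ, SO, TV, JC, ZV, NT]
Visit XA; enqueue XJ → queue [BG, DZ, SO, TV, JC, ZV, NT, XJ]
Visit BG → queue [DZ, SO, TV, JC, ZV, NT, XJ]
Visit DZ → queue [SO, TV, JC, ZV, NT, XJ]
Visit SO → queue [TV, JC, ZV, NT, XJ]
Visit TV → queue [JC, ZV, NT, XJ]
Visit JC → queue [ZV, NT, XJ]
Visit ZV → queue [NT, XJ]
Visit NT → queue [XJ]
Visit XJ → queue []

Visit order: SX, LC, VH, AW, IH, LM, SH, UM, XA, BG, DZ, SO, TV, JC, ZV, NT, XJ

JC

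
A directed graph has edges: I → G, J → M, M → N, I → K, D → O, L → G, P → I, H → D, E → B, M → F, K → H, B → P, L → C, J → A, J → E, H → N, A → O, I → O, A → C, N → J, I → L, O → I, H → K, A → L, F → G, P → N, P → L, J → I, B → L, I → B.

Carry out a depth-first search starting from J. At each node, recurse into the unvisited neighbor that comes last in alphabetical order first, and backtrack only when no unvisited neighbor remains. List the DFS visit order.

J, M, N, F, G, I, O, L, C, K, H, D, B, P, E, A

Visit J
J → M
M → N
M → F
F → G
J → I
I → O
I → L
L → C
I → K
K → H
H → D
I → B
B → P
J → E
J → A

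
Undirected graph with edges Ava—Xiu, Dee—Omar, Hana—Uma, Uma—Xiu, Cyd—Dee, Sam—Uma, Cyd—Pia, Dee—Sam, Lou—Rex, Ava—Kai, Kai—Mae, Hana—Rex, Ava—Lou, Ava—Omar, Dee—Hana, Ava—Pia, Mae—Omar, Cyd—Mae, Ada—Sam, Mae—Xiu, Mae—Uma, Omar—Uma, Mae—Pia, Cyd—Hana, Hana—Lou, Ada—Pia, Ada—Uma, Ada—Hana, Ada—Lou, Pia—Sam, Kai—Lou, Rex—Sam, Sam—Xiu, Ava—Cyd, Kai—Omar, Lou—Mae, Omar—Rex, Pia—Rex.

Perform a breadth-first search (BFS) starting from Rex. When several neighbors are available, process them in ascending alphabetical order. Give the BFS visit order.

Rex → Hana → Lou → Omar → Pia → Sam → Ada → Cyd → Dee → Uma → Ava → Kai → Mae → Xiu

Visit Rex; enqueue Hana, Lou, Omar, Pia, Sam → queue [Hana, Lou, Omar, Pia, Sam]
Visit Hana; enqueue Ada, Cyd, Dee, Uma → queue [Lou, Omar, Pia, Sam, Ada, Cyd, Dee, Uma]
Visit Lou; enqueue Ava, Kai, Mae → queue [Omar, Pia, Sam, Ada, Cyd, Dee, Uma, Ava, Kai, Mae]
Visit Omar → queue [Pia, Sam, Ada, Cyd, Dee, Uma, Ava, Kai, Mae]
Visit Pia → queue [Sam, Ada, Cyd, Dee, Uma, Ava, Kai, Mae]
Visit Sam; enqueue Xiu → queue [Ada, Cyd, Dee, Uma, Ava, Kai, Mae, Xiu]
Visit Ada → queue [Cyd, Dee, Uma, Ava, Kai, Mae, Xiu]
Visit Cyd → queue [Dee, Uma, Ava, Kai, Mae, Xiu]
Visit Dee → queue [Uma, Ava, Kai, Mae, Xiu]
Visit Uma → queue [Ava, Kai, Mae, Xiu]
Visit Ava → queue [Kai, Mae, Xiu]
Visit Kai → queue [Mae, Xiu]
Visit Mae → queue [Xiu]
Visit Xiu → queue []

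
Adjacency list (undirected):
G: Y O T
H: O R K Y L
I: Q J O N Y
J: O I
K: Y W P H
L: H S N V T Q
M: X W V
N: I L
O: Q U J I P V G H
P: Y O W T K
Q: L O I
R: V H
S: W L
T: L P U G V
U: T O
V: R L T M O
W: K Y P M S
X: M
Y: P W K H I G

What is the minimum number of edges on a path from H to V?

Level 0: H
Level 1: K, L, O, R, Y
Level 2: G, I, J, N, P, Q, S, T, U, V, W
Level 3: M
Level 4: X
V first appears at level 2.

2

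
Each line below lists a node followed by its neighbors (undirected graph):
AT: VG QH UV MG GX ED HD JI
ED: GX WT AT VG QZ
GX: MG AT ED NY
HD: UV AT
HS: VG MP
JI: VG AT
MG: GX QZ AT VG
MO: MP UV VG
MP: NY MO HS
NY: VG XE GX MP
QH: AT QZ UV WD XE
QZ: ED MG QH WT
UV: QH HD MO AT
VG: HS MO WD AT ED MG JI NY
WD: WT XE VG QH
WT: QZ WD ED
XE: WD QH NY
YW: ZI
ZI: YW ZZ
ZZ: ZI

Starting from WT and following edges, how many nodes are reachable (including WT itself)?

17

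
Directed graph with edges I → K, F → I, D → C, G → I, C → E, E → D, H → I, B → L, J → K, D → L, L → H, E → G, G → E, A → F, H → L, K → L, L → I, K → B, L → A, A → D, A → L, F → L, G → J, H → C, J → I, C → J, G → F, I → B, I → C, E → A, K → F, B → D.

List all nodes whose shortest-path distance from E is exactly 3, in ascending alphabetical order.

B, H, K

Level 0: E
Level 1: A, D, G
Level 2: C, F, I, J, L
Level 3: B, H, K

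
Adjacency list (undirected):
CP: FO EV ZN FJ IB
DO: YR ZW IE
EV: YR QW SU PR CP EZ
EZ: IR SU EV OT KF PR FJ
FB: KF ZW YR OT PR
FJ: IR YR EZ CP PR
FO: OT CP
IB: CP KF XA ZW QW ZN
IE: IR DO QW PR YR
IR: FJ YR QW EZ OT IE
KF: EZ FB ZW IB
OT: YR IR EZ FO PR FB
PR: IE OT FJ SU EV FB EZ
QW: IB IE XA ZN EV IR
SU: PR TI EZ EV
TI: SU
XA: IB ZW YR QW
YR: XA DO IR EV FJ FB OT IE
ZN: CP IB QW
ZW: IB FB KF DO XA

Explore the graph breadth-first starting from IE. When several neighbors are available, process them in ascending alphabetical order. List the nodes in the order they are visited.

Visit IE; enqueue DO, IR, PR, QW, YR → queue [DO, IR, PR, QW, YR]
Visit DO; enqueue ZW → queue [IR, PR, QW, YR, ZW]
Visit IR; enqueue EZ, FJ, OT → queue [PR, QW, YR, ZW, EZ, FJ, OT]
Visit PR; enqueue EV, FB, SU → queue [QW, YR, ZW, EZ, FJ, OT, EV, FB, SU]
Visit QW; enqueue IB, XA, ZN → queue [YR, ZW, EZ, FJ, OT, EV, FB, SU, IB, XA, ZN]
Visit YR → queue [ZW, EZ, FJ, OT, EV, FB, SU, IB, XA, ZN]
Visit ZW; enqueue KF → queue [EZ, FJ, OT, EV, FB, SU, IB, XA, ZN, KF]
Visit EZ → queue [FJ, OT, EV, FB, SU, IB, XA, ZN, KF]
Visit FJ; enqueue CP → queue [OT, EV, FB, SU, IB, XA, ZN, KF, CP]
Visit OT; enqueue FO → queue [EV, FB, SU, IB, XA, ZN, KF, CP, FO]
Visit EV → queue [FB, SU, IB, XA, ZN, KF, CP, FO]
Visit FB → queue [SU, IB, XA, ZN, KF, CP, FO]
Visit SU; enqueue TI → queue [IB, XA, ZN, KF, CP, FO, TI]
Visit IB → queue [XA, ZN, KF, CP, FO, TI]
Visit XA → queue [ZN, KF, CP, FO, TI]
Visit ZN → queue [KF, CP, FO, TI]
Visit KF → queue [CP, FO, TI]
Visit CP → queue [FO, TI]
Visit FO → queue [TI]
Visit TI → queue []

IE DO IR PR QW YR ZW EZ FJ OT EV FB SU IB XA ZN KF CP FO TI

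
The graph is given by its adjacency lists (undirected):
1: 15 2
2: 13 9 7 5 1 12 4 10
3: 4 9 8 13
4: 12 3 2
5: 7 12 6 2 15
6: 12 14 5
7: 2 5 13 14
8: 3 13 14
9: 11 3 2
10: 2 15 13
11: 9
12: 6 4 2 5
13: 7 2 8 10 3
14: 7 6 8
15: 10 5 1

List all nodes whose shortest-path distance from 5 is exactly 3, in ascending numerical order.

3, 8, 11

Level 0: 5
Level 1: 2, 6, 7, 12, 15
Level 2: 1, 4, 9, 10, 13, 14
Level 3: 3, 8, 11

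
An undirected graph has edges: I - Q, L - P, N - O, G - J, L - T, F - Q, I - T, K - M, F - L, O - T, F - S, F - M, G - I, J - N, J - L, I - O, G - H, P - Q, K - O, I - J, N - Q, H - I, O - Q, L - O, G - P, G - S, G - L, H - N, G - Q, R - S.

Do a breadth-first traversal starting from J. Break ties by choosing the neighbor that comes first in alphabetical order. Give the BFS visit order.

J, G, I, L, N, H, P, Q, S, O, T, F, R, K, M

Visit J; enqueue G, I, L, N → queue [G, I, L, N]
Visit G; enqueue H, P, Q, S → queue [I, L, N, H, P, Q, S]
Visit I; enqueue O, T → queue [L, N, H, P, Q, S, O, T]
Visit L; enqueue F → queue [N, H, P, Q, S, O, T, F]
Visit N → queue [H, P, Q, S, O, T, F]
Visit H → queue [P, Q, S, O, T, F]
Visit P → queue [Q, S, O, T, F]
Visit Q → queue [S, O, T, F]
Visit S; enqueue R → queue [O, T, F, R]
Visit O; enqueue K → queue [T, F, R, K]
Visit T → queue [F, R, K]
Visit F; enqueue M → queue [R, K, M]
Visit R → queue [K, M]
Visit K → queue [M]
Visit M → queue []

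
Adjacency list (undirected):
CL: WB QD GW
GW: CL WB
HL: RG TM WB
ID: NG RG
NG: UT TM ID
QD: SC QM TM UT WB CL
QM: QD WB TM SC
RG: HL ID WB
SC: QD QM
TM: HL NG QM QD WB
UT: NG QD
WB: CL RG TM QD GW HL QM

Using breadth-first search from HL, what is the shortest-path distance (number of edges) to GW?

Level 0: HL
Level 1: RG, TM, WB
Level 2: CL, GW, ID, NG, QD, QM
Level 3: SC, UT
GW first appears at level 2.

2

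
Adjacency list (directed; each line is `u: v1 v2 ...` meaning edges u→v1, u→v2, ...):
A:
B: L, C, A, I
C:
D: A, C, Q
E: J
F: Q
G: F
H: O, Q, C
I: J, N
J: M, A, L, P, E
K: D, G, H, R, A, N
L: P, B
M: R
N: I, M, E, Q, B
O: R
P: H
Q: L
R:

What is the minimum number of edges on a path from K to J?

3

Level 0: K
Level 1: A, D, G, H, N, R
Level 2: B, C, E, F, I, M, O, Q
Level 3: J, L
Level 4: P
J first appears at level 3.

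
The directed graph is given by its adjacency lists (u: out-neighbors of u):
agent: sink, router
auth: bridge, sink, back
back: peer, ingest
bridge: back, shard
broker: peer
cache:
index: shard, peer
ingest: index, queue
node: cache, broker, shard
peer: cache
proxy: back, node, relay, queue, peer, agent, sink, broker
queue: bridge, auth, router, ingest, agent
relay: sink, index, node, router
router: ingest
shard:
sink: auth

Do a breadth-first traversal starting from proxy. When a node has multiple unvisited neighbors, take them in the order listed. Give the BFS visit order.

Visit proxy; enqueue back, node, relay, queue, peer, agent, sink, broker → queue [back, node, relay, queue, peer, agent, sink, broker]
Visit back; enqueue ingest → queue [node, relay, queue, peer, agent, sink, broker, ingest]
Visit node; enqueue cache, shard → queue [relay, queue, peer, agent, sink, broker, ingest, cache, shard]
Visit relay; enqueue index, router → queue [queue, peer, agent, sink, broker, ingest, cache, shard, index, router]
Visit queue; enqueue bridge, auth → queue [peer, agent, sink, broker, ingest, cache, shard, index, router, bridge, auth]
Visit peer → queue [agent, sink, broker, ingest, cache, shard, index, router, bridge, auth]
Visit agent → queue [sink, broker, ingest, cache, shard, index, router, bridge, auth]
Visit sink → queue [broker, ingest, cache, shard, index, router, bridge, auth]
Visit broker → queue [ingest, cache, shard, index, router, bridge, auth]
Visit ingest → queue [cache, shard, index, router, bridge, auth]
Visit cache → queue [shard, index, router, bridge, auth]
Visit shard → queue [index, router, bridge, auth]
Visit index → queue [router, bridge, auth]
Visit router → queue [bridge, auth]
Visit bridge → queue [auth]
Visit auth → queue []

proxy -> back -> node -> relay -> queue -> peer -> agent -> sink -> broker -> ingest -> cache -> shard -> index -> router -> bridge -> auth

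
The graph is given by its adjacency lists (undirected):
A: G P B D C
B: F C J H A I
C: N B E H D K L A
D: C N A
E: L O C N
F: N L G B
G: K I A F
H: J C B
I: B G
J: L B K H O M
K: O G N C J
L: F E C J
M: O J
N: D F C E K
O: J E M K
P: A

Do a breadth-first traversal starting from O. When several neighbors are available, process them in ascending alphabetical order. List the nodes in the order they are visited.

Visit O; enqueue E, J, K, M → queue [E, J, K, M]
Visit E; enqueue C, L, N → queue [J, K, M, C, L, N]
Visit J; enqueue B, H → queue [K, M, C, L, N, B, H]
Visit K; enqueue G → queue [M, C, L, N, B, H, G]
Visit M → queue [C, L, N, B, H, G]
Visit C; enqueue A, D → queue [L, N, B, H, G, A, D]
Visit L; enqueue F → queue [N, B, H, G, A, D, F]
Visit N → queue [B, H, G, A, D, F]
Visit B; enqueue I → queue [H, G, A, D, F, I]
Visit H → queue [G, A, D, F, I]
Visit G → queue [A, D, F, I]
Visit A; enqueue P → queue [D, F, I, P]
Visit D → queue [F, I, P]
Visit F → queue [I, P]
Visit I → queue [P]
Visit P → queue []

O → E → J → K → M → C → L → N → B → H → G → A → D → F → I → P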